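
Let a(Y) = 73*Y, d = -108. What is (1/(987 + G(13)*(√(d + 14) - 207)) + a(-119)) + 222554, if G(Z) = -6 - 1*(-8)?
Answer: 70299152808/328705 - 2*I*√94/328705 ≈ 2.1387e+5 - 5.8991e-5*I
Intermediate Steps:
G(Z) = 2 (G(Z) = -6 + 8 = 2)
(1/(987 + G(13)*(√(d + 14) - 207)) + a(-119)) + 222554 = (1/(987 + 2*(√(-108 + 14) - 207)) + 73*(-119)) + 222554 = (1/(987 + 2*(√(-94) - 207)) - 8687) + 222554 = (1/(987 + 2*(I*√94 - 207)) - 8687) + 222554 = (1/(987 + 2*(-207 + I*√94)) - 8687) + 222554 = (1/(987 + (-414 + 2*I*√94)) - 8687) + 222554 = (1/(573 + 2*I*√94) - 8687) + 222554 = (-8687 + 1/(573 + 2*I*√94)) + 222554 = 213867 + 1/(573 + 2*I*√94)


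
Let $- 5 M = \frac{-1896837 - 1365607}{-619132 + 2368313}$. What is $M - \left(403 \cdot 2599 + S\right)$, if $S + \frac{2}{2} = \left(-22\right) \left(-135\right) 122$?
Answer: $- \frac{12329413868636}{8745905} \approx -1.4097 \cdot 10^{6}$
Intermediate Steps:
$S = 362339$ ($S = -1 + \left(-22\right) \left(-135\right) 122 = -1 + 2970 \cdot 122 = -1 + 362340 = 362339$)
$M = \frac{3262444}{8745905}$ ($M = - \frac{\left(-1896837 - 1365607\right) \frac{1}{-619132 + 2368313}}{5} = - \frac{\left(-3262444\right) \frac{1}{1749181}}{5} = \left(- \frac{1}{5}\right) \left(- \frac{3262444}{1749181}\right) = \frac{3262444}{8745905} \approx 0.37303$)
$M - \left(403 \cdot 2599 + S\right) = \frac{3262444}{8745905} - \left(403 \cdot 2599 + 362339\right) = \frac{3262444}{8745905} - \left(1047397 + 362339\right) = \frac{3262444}{8745905} - 1409736 = - \frac{12329413868636}{8745905}$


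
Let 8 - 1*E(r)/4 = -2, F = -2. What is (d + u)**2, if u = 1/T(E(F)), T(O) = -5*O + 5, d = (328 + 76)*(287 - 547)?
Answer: 419545136805601/38025 ≈ 1.1033e+10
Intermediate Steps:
E(r) = 40 (E(r) = 32 - 4*(-2) = 32 + 8 = 40)
d = -105040 (d = 404*(-260) = -105040)
T(O) = 5 - 5*O
u = -1/195 (u = 1/(5 - 5*40) = 1/(5 - 200) = 1/(-195) = -1/195 ≈ -0.0051282)
(d + u)**2 = (-105040 - 1/195)**2 = (-20482801/195)**2 = 419545136805601/38025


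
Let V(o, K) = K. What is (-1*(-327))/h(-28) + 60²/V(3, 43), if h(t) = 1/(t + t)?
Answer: -783816/43 ≈ -18228.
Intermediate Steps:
h(t) = 1/(2*t)
(-1*(-327))/h(-28) + 60²/V(3, 43) = (-1*(-327))/(((½)/(-28))) + 60²/43 = 327/(((½)*(-1/28))) + 3600*(1/43) = 327/(-1/56) + 3600/43 = 327*(-56) + 3600/43 = -18312 + 3600/43 = -783816/43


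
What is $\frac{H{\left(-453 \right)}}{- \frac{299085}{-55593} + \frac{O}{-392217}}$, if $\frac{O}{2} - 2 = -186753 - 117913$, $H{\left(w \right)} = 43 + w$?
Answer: $- \frac{993317007690}{16797843661} \approx -59.134$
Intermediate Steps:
$O = -609328$ ($O = 4 + 2 \left(-186753 - 117913\right) = 4 + 2 \left(-304666\right) = 4 - 609332 = -609328$)
$\frac{H{\left(-453 \right)}}{- \frac{299085}{-55593} + \frac{O}{-392217}} = \frac{43 - 453}{- \frac{299085}{-55593} - \frac{609328}{-392217}} = - \frac{410}{\left(-299085\right) \left(- \frac{1}{55593}\right) - - \frac{609328}{392217}} = - \frac{410}{\frac{99695}{18531} + \frac{609328}{392217}} = - \frac{410}{\frac{16797843661}{2422724409}} = \left(-410\right) \frac{2422724409}{16797843661} = - \frac{993317007690}{16797843661}$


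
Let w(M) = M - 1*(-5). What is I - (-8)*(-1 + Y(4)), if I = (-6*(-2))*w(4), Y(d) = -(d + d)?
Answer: 36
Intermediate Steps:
Y(d) = -2*d
w(M) = 5 + M (w(M) = M + 5 = 5 + M)
I = 108 (I = (-6*(-2))*(5 + 4) = 12*9 = 108)
I - (-8)*(-1 + Y(4)) = 108 - (-8)*(-1 - 2*4) = 108 - (-8)*(-1 - 8) = 108 - (-8)*(-9) = 108 - 1*72 = 108 - 72 = 36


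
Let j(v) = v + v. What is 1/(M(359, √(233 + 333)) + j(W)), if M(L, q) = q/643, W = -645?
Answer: -266674605/344010240167 - 643*√566/688020480334 ≈ -0.00077522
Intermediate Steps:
M(L, q) = q/643 (M(L, q) = q*(1/643) = q/643)
j(v) = 2*v
1/(M(359, √(233 + 333)) + j(W)) = 1/(√(233 + 333)/643 + 2*(-645)) = 1/(√566/643 - 1290) = 1/(-1290 + √566/643)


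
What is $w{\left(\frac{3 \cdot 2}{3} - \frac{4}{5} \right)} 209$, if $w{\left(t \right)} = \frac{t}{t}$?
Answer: $209$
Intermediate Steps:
$w{\left(t \right)} = 1$
$w{\left(\frac{3 \cdot 2}{3} - \frac{4}{5} \right)} 209 = 1 \cdot 209 = 209$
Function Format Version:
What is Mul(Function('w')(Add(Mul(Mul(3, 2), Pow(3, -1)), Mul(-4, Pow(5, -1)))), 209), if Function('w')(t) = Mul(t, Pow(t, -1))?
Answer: 209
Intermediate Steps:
Function('w')(t) = 1
Mul(Function('w')(Add(Mul(Mul(3, 2), Pow(3, -1)), Mul(-4, Pow(5, -1)))), 209) = Mul(1, 209) = 209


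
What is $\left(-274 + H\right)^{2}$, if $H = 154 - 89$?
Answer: $43681$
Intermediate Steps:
$H = 65$
$\left(-274 + H\right)^{2} = \left(-274 + 65\right)^{2} = \left(-209\right)^{2} = 43681$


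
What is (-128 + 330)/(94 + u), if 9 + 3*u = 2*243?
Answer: 202/253 ≈ 0.79842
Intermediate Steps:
u = 159 (u = -3 + (2*243)/3 = -3 + (1/3)*486 = -3 + 162 = 159)
(-128 + 330)/(94 + u) = (-128 + 330)/(94 + 159) = 202/253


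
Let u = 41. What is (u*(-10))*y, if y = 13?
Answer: -5330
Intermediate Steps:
(u*(-10))*y = (41*(-10))*13 = -410*13 = -5330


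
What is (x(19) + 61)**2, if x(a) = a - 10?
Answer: 4900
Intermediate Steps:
x(a) = -10 + a
(x(19) + 61)**2 = ((-10 + 19) + 61)**2 = (9 + 61)**2 = 70**2 = 4900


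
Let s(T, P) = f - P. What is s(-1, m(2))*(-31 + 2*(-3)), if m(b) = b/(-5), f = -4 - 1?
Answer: 851/5 ≈ 170.20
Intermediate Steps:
f = -5
m(b) = -b/5 (m(b) = b*(-⅕) = -b/5)
s(T, P) = -5 - P
s(-1, m(2))*(-31 + 2*(-3)) = (-5 - (-1)*2/5)*(-31 + 2*(-3)) = (-5 - 1*(-⅖))*(-31 - 6) = (-5 + ⅖)*(-37) = -23/5*(-37) = 851/5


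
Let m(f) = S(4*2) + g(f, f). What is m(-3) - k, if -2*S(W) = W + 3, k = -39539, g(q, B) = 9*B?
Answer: 79013/2 ≈ 39507.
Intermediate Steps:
S(W) = -3/2 - W/2 (S(W) = -(W + 3)/2 = -(3 + W)/2 = -3/2 - W/2)
m(f) = -11/2 + 9*f (m(f) = (-3/2 - 2*2) + 9*f = (-3/2 - ½*8) + 9*f = (-3/2 - 4) + 9*f = -11/2 + 9*f)
m(-3) - k = (-11/2 + 9*(-3)) - 1*(-39539) = (-11/2 - 27) + 39539 = -65/2 + 39539 = 79013/2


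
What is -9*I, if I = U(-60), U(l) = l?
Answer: 540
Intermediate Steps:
I = -60
-9*I = -9*(-60) = 540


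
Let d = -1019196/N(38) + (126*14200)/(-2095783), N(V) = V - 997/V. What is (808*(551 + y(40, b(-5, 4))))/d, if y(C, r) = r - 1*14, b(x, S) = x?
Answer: -16778981211244/3382054937091 ≈ -4.9612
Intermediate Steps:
N(V) = V - 997/V
y(C, r) = -14 + r (y(C, r) = r - 14 = -14 + r)
d = -27056439496728/312271667 (d = -1019196/(38 - 997/38) + (126*14200)/(-2095783) = -1019196/(38 - 997*1/38) + 1789200*(-1/2095783) = -1019196/(38 - 997/38) - 1789200/2095783 = -1019196/447/38 - 1789200/2095783 = -1019196*38/447 - 1789200/2095783 = -12909816/149 - 1789200/2095783 = -27056439496728/312271667 ≈ -86644.)
(808*(551 + y(40, b(-5, 4))))/d = (808*(551 + (-14 - 5)))/(-27056439496728/312271667) = (808*(551 - 19))*(-312271667/27056439496728) = (808*532)*(-312271667/27056439496728) = 429856*(-312271667/27056439496728) = -16778981211244/3382054937091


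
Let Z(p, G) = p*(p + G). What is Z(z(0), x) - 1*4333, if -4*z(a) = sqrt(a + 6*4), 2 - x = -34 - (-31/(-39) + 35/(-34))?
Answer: -8663/2 - 47425*sqrt(6)/2652 ≈ -4375.3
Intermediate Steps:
x = 47425/1326 (x = 2 - (-34 - (-31/(-39) + 35/(-34))) = 2 - (-34 - (-31*(-1/39) + 35*(-1/34))) = 2 - (-34 - (31/39 - 35/34)) = 2 - (-34 - 1*(-311/1326)) = 2 - (-34 + 311/1326) = 2 - 1*(-44773/1326) = 2 + 44773/1326 = 47425/1326 ≈ 35.765)
z(a) = -sqrt(24 + a)/4 (z(a) = -sqrt(a + 6*4)/4 = -sqrt(a + 24)/4 = -sqrt(24 + a)/4)
Z(p, G) = p*(G + p)
Z(z(0), x) - 1*4333 = (-sqrt(24 + 0)/4)*(47425/1326 - sqrt(24 + 0)/4) - 1*4333 = (-sqrt(6)/2)*(47425/1326 - sqrt(6)/2) - 4333 = -sqrt(6)*(47425/1326 - sqrt(6)/2)/2 - 4333 = -4333 - sqrt(6)*(47425/1326 - sqrt(6)/2)/2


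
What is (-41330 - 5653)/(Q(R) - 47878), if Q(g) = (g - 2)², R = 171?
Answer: 15661/6439 ≈ 2.4322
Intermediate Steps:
Q(g) = (-2 + g)²
(-41330 - 5653)/(Q(R) - 47878) = (-41330 - 5653)/((-2 + 171)² - 47878) = -46983/(169² - 47878) = -46983/(28561 - 47878) = -46983/(-19317) = -46983*(-1/19317) = 15661/6439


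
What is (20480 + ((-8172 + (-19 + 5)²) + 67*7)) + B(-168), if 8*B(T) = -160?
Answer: 12953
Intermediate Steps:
B(T) = -20 (B(T) = (⅛)*(-160) = -20)
(20480 + ((-8172 + (-19 + 5)²) + 67*7)) + B(-168) = (20480 + ((-8172 + (-19 + 5)²) + 67*7)) - 20 = (20480 + ((-8172 + (-14)²) + 469)) - 20 = (20480 + ((-8172 + 196) + 469)) - 20 = (20480 + (-7976 + 469)) - 20 = (20480 - 7507) - 20 = 12973 - 20 = 12953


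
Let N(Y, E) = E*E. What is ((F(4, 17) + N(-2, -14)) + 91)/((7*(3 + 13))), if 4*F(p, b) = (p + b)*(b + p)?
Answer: 227/64 ≈ 3.5469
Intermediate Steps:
F(p, b) = (b + p)**2/4 (F(p, b) = ((p + b)*(b + p))/4 = ((b + p)*(b + p))/4 = (b + p)**2/4)
N(Y, E) = E**2
((F(4, 17) + N(-2, -14)) + 91)/((7*(3 + 13))) = (((17 + 4)**2/4 + (-14)**2) + 91)/((7*(3 + 13))) = (((1/4)*21**2 + 196) + 91)/((7*16)) = (((1/4)*441 + 196) + 91)/112 = ((441/4 + 196) + 91)*(1/112) = (1225/4 + 91)*(1/112) = (1589/4)*(1/112) = 227/64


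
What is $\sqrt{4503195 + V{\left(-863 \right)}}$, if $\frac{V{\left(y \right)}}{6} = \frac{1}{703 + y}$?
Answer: $\frac{\sqrt{1801277985}}{20} \approx 2122.1$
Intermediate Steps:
$V{\left(y \right)} = \frac{6}{703 + y}$
$\sqrt{4503195 + V{\left(-863 \right)}} = \sqrt{4503195 + \frac{6}{703 - 863}} = \sqrt{4503195 + \frac{6}{-160}} = \sqrt{4503195 + 6 \left(- \frac{1}{160}\right)} = \sqrt{4503195 - \frac{3}{80}} = \sqrt{\frac{360255597}{80}} = \frac{\sqrt{1801277985}}{20}$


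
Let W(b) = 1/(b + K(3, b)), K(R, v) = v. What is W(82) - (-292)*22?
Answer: 1053537/164 ≈ 6424.0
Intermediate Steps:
W(b) = 1/(2*b) (W(b) = 1/(b + b) = 1/(2*b))
W(82) - (-292)*22 = (½)/82 - (-292)*22 = (½)*(1/82) - 1*(-6424) = 1/164 + 6424 = 1053537/164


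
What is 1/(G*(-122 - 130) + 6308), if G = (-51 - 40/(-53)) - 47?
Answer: 53/1633132 ≈ 3.2453e-5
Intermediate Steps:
G = -5154/53 (G = (-51 - 40*(-1/53)) - 47 = (-51 + 40/53) - 47 = -2663/53 - 47 = -5154/53 ≈ -97.245)
1/(G*(-122 - 130) + 6308) = 1/(-5154*(-122 - 130)/53 + 6308) = 1/(-5154/53*(-252) + 6308) = 1/(1298808/53 + 6308) = 1/(1633132/53) = 53/1633132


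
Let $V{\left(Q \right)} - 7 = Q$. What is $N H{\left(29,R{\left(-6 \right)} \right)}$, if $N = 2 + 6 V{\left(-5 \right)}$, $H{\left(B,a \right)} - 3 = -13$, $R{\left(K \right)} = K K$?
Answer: $-140$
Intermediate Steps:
$R{\left(K \right)} = K^{2}$
$H{\left(B,a \right)} = -10$ ($H{\left(B,a \right)} = 3 - 13 = -10$)
$V{\left(Q \right)} = 7 + Q$
$N = 14$ ($N = 2 + 6 \left(7 - 5\right) = 2 + 6 \cdot 2 = 2 + 12 = 14$)
$N H{\left(29,R{\left(-6 \right)} \right)} = 14 \left(-10\right) = -140$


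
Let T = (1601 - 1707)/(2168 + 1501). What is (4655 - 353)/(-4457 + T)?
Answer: -15784038/16352839 ≈ -0.96522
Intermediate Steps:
T = -106/3669 ≈ -0.028891
(4655 - 353)/(-4457 + T) = (4655 - 353)/(-4457 - 106/3669) = 4302/(-16352839/3669) = 4302*(-3669/16352839) = -15784038/16352839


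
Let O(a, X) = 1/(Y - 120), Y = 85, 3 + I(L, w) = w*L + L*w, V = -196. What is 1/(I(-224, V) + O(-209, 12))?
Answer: 35/3073174 ≈ 1.1389e-5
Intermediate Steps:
I(L, w) = -3 + 2*L*w (I(L, w) = -3 + (w*L + L*w) = -3 + (L*w + L*w) = -3 + 2*L*w)
O(a, X) = -1/35 (O(a, X) = 1/(85 - 120) = 1/(-35) = -1/35)
1/(I(-224, V) + O(-209, 12)) = 1/((-3 + 2*(-224)*(-196)) - 1/35) = 1/((-3 + 87808) - 1/35) = 1/(87805 - 1/35) = 1/(3073174/35) = 35/3073174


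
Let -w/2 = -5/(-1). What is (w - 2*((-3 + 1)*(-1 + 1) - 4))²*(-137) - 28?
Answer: -576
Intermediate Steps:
w = -10 (w = -(-10)/(-1) = -(-10)*(-1) = -2*5 = -10)
(w - 2*((-3 + 1)*(-1 + 1) - 4))²*(-137) - 28 = (-10 - 2*((-3 + 1)*(-1 + 1) - 4))²*(-137) - 28 = (-10 - 2*(-2*0 - 4))²*(-137) - 28 = (-10 - 2*(0 - 4))²*(-137) - 28 = (-10 - 2*(-4))²*(-137) - 28 = (-10 + 8)²*(-137) - 28 = (-2)²*(-137) - 28 = 4*(-137) - 28 = -548 - 28 = -576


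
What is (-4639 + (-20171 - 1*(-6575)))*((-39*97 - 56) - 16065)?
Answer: 362949440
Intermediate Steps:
(-4639 + (-20171 - 1*(-6575)))*((-39*97 - 56) - 16065) = (-4639 + (-20171 + 6575))*((-3783 - 56) - 16065) = (-4639 - 13596)*(-3839 - 16065) = -18235*(-19904) = 362949440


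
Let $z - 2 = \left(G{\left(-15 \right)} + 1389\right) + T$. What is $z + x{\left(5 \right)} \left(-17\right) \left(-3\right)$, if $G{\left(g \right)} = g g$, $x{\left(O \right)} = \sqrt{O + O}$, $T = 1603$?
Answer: $3219 + 51 \sqrt{10} \approx 3380.3$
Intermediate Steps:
$x{\left(O \right)} = \sqrt{2} \sqrt{O}$ ($x{\left(O \right)} = \sqrt{2 O} = \sqrt{2} \sqrt{O}$)
$G{\left(g \right)} = g^{2}$
$z = 3219$ ($z = 2 + \left(\left(\left(-15\right)^{2} + 1389\right) + 1603\right) = 2 + \left(\left(225 + 1389\right) + 1603\right) = 2 + \left(1614 + 1603\right) = 2 + 3217 = 3219$)
$z + x{\left(5 \right)} \left(-17\right) \left(-3\right) = 3219 + \sqrt{2} \sqrt{5} \left(-17\right) \left(-3\right) = 3219 + \sqrt{10} \left(-17\right) \left(-3\right) = 3219 + - 17 \sqrt{10} \left(-3\right) = 3219 + 51 \sqrt{10}$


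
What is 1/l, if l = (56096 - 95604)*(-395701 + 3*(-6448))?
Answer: 1/16397597860 ≈ 6.0985e-11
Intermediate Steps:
l = 16397597860 (l = -39508*(-395701 - 19344) = -39508*(-415045) = 16397597860)
1/l = 1/16397597860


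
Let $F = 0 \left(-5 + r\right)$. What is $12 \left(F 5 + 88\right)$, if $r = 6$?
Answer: $1056$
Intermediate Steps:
$F = 0$ ($F = 0 \left(-5 + 6\right) = 0 \cdot 1 = 0$)
$12 \left(F 5 + 88\right) = 12 \left(0 \cdot 5 + 88\right) = 12 \left(0 + 88\right) = 12 \cdot 88 = 1056$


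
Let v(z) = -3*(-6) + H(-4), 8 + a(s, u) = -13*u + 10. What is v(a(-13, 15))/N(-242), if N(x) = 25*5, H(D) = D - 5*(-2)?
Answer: 24/125 ≈ 0.19200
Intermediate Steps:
H(D) = 10 + D (H(D) = D + 10 = 10 + D)
N(x) = 125
a(s, u) = 2 - 13*u (a(s, u) = -8 + (-13*u + 10) = -8 + (10 - 13*u) = 2 - 13*u)
v(z) = 24 (v(z) = -3*(-6) + (10 - 4) = 18 + 6 = 24)
v(a(-13, 15))/N(-242) = 24/125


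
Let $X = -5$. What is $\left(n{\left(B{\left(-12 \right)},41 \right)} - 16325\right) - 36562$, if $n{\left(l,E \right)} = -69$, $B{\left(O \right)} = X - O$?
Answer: $-52956$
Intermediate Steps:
$B{\left(O \right)} = -5 - O$
$\left(n{\left(B{\left(-12 \right)},41 \right)} - 16325\right) - 36562 = \left(-69 - 16325\right) - 36562 = -16394 - 36562 = -52956$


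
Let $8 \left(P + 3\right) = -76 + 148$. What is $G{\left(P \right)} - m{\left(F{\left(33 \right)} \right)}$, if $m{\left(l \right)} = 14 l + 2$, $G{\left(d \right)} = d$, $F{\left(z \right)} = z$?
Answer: $-458$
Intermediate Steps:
$P = 6$ ($P = -3 + \frac{-76 + 148}{8} = -3 + \frac{1}{8} \cdot 72 = -3 + 9 = 6$)
$m{\left(l \right)} = 2 + 14 l$
$G{\left(P \right)} - m{\left(F{\left(33 \right)} \right)} = 6 - \left(2 + 14 \cdot 33\right) = 6 - \left(2 + 462\right) = 6 - 464 = -458$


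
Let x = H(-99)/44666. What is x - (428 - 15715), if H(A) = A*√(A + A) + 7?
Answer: 682809149/44666 - 297*I*√22/44666 ≈ 15287.0 - 0.031188*I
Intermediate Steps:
H(A) = 7 + √2*A^(3/2) (H(A) = A*√(2*A) + 7 = A*(√2*√A) + 7 = √2*A^(3/2) + 7 = 7 + √2*A^(3/2))
x = 7/44666 - 297*I*√22/44666 (x = (7 + √2*(-99)^(3/2))/44666 = (7 + √2*(-297*I*√11))*(1/44666) = (7 - 297*I*√22)*(1/44666) = 7/44666 - 297*I*√22/44666 ≈ 0.00015672 - 0.031188*I)
x - (428 - 15715) = (7/44666 - 297*I*√22/44666) - (428 - 15715) = (7/44666 - 297*I*√22/44666) - 1*(-15287) = (7/44666 - 297*I*√22/44666) + 15287 = 682809149/44666 - 297*I*√22/44666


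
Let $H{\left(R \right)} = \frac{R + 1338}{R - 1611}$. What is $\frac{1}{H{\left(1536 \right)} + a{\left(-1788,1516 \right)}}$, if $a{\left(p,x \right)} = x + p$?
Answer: $- \frac{25}{7758} \approx -0.0032225$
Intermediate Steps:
$H{\left(R \right)} = \frac{1338 + R}{-1611 + R}$ ($H{\left(R \right)} = \frac{1338 + R}{R - 1611} = \frac{1338 + R}{-1611 + R}$)
$a{\left(p,x \right)} = p + x$
$\frac{1}{H{\left(1536 \right)} + a{\left(-1788,1516 \right)}} = \frac{1}{\frac{1338 + 1536}{-1611 + 1536} + \left(-1788 + 1516\right)} = \frac{1}{\frac{1}{-75} \cdot 2874 - 272} = \frac{1}{\left(- \frac{1}{75}\right) 2874 - 272} = \frac{1}{- \frac{958}{25} - 272} = \frac{1}{- \frac{7758}{25}} = - \frac{25}{7758}$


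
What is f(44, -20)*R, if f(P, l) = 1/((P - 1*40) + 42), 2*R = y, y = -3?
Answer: -3/92 ≈ -0.032609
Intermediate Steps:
R = -3/2 (R = (½)*(-3) = -3/2 ≈ -1.5000)
f(P, l) = 1/(2 + P) (f(P, l) = 1/((P - 40) + 42) = 1/((-40 + P) + 42) = 1/(2 + P))
f(44, -20)*R = -3/2/(2 + 44) = -3/2/46 = (1/46)*(-3/2) = -3/92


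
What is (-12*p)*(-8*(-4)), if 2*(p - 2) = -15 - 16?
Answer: 5184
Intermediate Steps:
p = -27/2 (p = 2 + (-15 - 16)/2 = 2 + (1/2)*(-31) = 2 - 31/2 = -27/2 ≈ -13.500)
(-12*p)*(-8*(-4)) = (-12*(-27/2))*(-8*(-4)) = 162*32 = 5184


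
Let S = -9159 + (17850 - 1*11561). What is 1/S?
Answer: -1/2870 ≈ -0.00034843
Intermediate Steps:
S = -2870 (S = -9159 + (17850 - 11561) = -9159 + 6289 = -2870)
1/S = 1/(-2870) = -1/2870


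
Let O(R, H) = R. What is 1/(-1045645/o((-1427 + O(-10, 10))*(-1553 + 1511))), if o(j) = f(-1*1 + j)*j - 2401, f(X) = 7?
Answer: -420077/1045645 ≈ -0.40174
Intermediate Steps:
o(j) = -2401 + 7*j (o(j) = 7*j - 2401 = -2401 + 7*j)
1/(-1045645/o((-1427 + O(-10, 10))*(-1553 + 1511))) = 1/(-1045645/(-2401 + 7*((-1427 - 10)*(-1553 + 1511)))) = 1/(-1045645/(-2401 + 7*(-1437*(-42)))) = 1/(-1045645/(-2401 + 7*60354)) = 1/(-1045645/(-2401 + 422478)) = 1/(-1045645/420077) = -420077/1045645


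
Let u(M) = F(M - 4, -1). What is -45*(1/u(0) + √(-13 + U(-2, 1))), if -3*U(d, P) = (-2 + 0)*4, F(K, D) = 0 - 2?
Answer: 45/2 - 15*I*√93 ≈ 22.5 - 144.65*I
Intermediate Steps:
F(K, D) = -2
u(M) = -2
U(d, P) = 8/3 (U(d, P) = -(-2 + 0)*4/3 = -(-2)*4/3 = -⅓*(-8) = 8/3)
-45*(1/u(0) + √(-13 + U(-2, 1))) = -45*(1/(-2) + √(-13 + 8/3)) = -45*(-½ + √(-31/3)) = -45*(-½ + I*√93/3) = 45/2 - 15*I*√93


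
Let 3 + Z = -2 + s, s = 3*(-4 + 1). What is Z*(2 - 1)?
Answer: -14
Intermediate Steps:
s = -9 (s = 3*(-3) = -9)
Z = -14 (Z = -3 + (-2 - 9) = -3 - 11 = -14)
Z*(2 - 1) = -14*(2 - 1) = -14*1 = -14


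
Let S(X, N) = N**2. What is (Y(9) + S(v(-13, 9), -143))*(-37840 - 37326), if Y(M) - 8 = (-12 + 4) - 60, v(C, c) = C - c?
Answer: -1532559574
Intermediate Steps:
Y(M) = -60 (Y(M) = 8 + ((-12 + 4) - 60) = 8 + (-8 - 60) = 8 - 68 = -60)
(Y(9) + S(v(-13, 9), -143))*(-37840 - 37326) = (-60 + (-143)**2)*(-37840 - 37326) = (-60 + 20449)*(-75166) = 20389*(-75166) = -1532559574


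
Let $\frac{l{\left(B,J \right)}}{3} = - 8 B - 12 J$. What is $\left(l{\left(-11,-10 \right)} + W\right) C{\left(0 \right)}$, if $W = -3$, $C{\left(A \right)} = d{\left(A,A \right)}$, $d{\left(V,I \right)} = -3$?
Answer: $-1863$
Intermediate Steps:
$C{\left(A \right)} = -3$
$l{\left(B,J \right)} = - 36 J - 24 B$ ($l{\left(B,J \right)} = 3 \left(- 8 B - 12 J\right) = 3 \left(- 12 J - 8 B\right) = - 36 J - 24 B$)
$\left(l{\left(-11,-10 \right)} + W\right) C{\left(0 \right)} = \left(\left(\left(-36\right) \left(-10\right) - -264\right) - 3\right) \left(-3\right) = \left(\left(360 + 264\right) - 3\right) \left(-3\right) = \left(624 - 3\right) \left(-3\right) = 621 \left(-3\right) = -1863$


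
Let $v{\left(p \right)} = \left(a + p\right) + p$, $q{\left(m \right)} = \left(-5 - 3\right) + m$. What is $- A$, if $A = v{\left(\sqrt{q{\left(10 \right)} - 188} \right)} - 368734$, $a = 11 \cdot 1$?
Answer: $368723 - 2 i \sqrt{186} \approx 3.6872 \cdot 10^{5} - 27.276 i$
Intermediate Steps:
$q{\left(m \right)} = -8 + m$
$a = 11$
$v{\left(p \right)} = 11 + 2 p$ ($v{\left(p \right)} = \left(11 + p\right) + p = 11 + 2 p$)
$A = -368723 + 2 i \sqrt{186}$ ($A = \left(11 + 2 \sqrt{\left(-8 + 10\right) - 188}\right) - 368734 = \left(11 + 2 \sqrt{2 - 188}\right) - 368734 = \left(11 + 2 \sqrt{-186}\right) - 368734 = \left(11 + 2 i \sqrt{186}\right) - 368734 = -368723 + 2 i \sqrt{186} \approx -3.6872 \cdot 10^{5} + 27.276 i$)
$- A = - (-368723 + 2 i \sqrt{186}) = 368723 - 2 i \sqrt{186}$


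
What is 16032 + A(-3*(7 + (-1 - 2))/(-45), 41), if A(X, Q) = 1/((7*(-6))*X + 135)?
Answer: 9923813/619 ≈ 16032.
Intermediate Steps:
A(X, Q) = 1/(135 - 42*X) (A(X, Q) = 1/(-42*X + 135) = 1/(135 - 42*X))
16032 + A(-3*(7 + (-1 - 2))/(-45), 41) = 16032 - 1/(-135 + 42*(-3*(7 + (-1 - 2))/(-45))) = 16032 - 1/(-135 + 42*(-3*(7 - 3)*(-1/45))) = 16032 - 1/(-135 + 42*(-3*4*(-1/45))) = 16032 - 1/(-135 + 42*(-12*(-1/45))) = 16032 - 1/(-135 + 42*(4/15)) = 16032 - 1/(-135 + 56/5) = 16032 - 1/(-619/5) = 16032 - 1*(-5/619) = 16032 + 5/619 = 9923813/619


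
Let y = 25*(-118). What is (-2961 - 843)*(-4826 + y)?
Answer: 29579904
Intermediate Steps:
y = -2950
(-2961 - 843)*(-4826 + y) = (-2961 - 843)*(-4826 - 2950) = -3804*(-7776) = 29579904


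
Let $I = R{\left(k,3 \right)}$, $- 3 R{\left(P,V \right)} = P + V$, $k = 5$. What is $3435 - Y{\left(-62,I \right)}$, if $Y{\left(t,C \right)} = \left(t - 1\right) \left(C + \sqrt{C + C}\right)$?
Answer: $3267 + 84 i \sqrt{3} \approx 3267.0 + 145.49 i$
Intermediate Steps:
$R{\left(P,V \right)} = - \frac{P}{3} - \frac{V}{3}$ ($R{\left(P,V \right)} = - \frac{P + V}{3} = - \frac{P}{3} - \frac{V}{3}$)
$I = - \frac{8}{3}$ ($I = \left(- \frac{1}{3}\right) 5 - 1 = - \frac{5}{3} - 1 = - \frac{8}{3} \approx -2.6667$)
$Y{\left(t,C \right)} = \left(-1 + t\right) \left(C + \sqrt{2} \sqrt{C}\right)$ ($Y{\left(t,C \right)} = \left(-1 + t\right) \left(C + \sqrt{2 C}\right) = \left(-1 + t\right) \left(C + \sqrt{2} \sqrt{C}\right)$)
$3435 - Y{\left(-62,I \right)} = 3435 - \left(\left(-1\right) \left(- \frac{8}{3}\right) - - \frac{496}{3} - \sqrt{2} \sqrt{- \frac{8}{3}} - 62 \sqrt{2} \sqrt{- \frac{8}{3}}\right) = 3435 - \left(\frac{8}{3} + \frac{496}{3} - \sqrt{2} \frac{2 i \sqrt{6}}{3} - 62 \sqrt{2} \frac{2 i \sqrt{6}}{3}\right) = 3435 - \left(\frac{8}{3} + \frac{496}{3} - \frac{4 i \sqrt{3}}{3} - \frac{248 i \sqrt{3}}{3}\right) = 3435 - \left(168 - 84 i \sqrt{3}\right) = 3267 + 84 i \sqrt{3}$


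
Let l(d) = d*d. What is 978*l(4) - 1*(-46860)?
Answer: 62508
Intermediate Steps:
l(d) = d²
978*l(4) - 1*(-46860) = 978*4² - 1*(-46860) = 978*16 + 46860 = 15648 + 46860 = 62508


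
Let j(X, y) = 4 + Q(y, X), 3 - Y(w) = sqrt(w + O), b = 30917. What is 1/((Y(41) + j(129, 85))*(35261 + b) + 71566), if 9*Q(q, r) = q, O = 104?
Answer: 46972971/28761717615632 + 2680209*sqrt(145)/28761717615632 ≈ 2.7553e-6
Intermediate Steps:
Q(q, r) = q/9
Y(w) = 3 - sqrt(104 + w) (Y(w) = 3 - sqrt(w + 104) = 3 - sqrt(104 + w))
j(X, y) = 4 + y/9
1/((Y(41) + j(129, 85))*(35261 + b) + 71566) = 1/(((3 - sqrt(104 + 41)) + (4 + (1/9)*85))*(35261 + 30917) + 71566) = 1/(((3 - sqrt(145)) + (4 + 85/9))*66178 + 71566) = 1/(((3 - sqrt(145)) + 121/9)*66178 + 71566) = 1/((148/9 - sqrt(145))*66178 + 71566) = 1/((9794344/9 - 66178*sqrt(145)) + 71566) = 1/(10438438/9 - 66178*sqrt(145))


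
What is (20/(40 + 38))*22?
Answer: 220/39 ≈ 5.6410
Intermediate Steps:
(20/(40 + 38))*22 = (20/78)*22 = ((1/78)*20)*22 = (10/39)*22 = 220/39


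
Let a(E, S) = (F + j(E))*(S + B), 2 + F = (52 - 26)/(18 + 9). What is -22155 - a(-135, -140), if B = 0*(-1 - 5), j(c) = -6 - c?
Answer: -114485/27 ≈ -4240.2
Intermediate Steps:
B = 0 (B = 0*(-6) = 0)
F = -28/27 (F = -2 + (52 - 26)/(18 + 9) = -2 + 26/27 = -28/27 ≈ -1.0370)
a(E, S) = S*(-190/27 - E) (a(E, S) = (-28/27 + (-6 - E))*(S + 0) = (-190/27 - E)*S = S*(-190/27 - E))
-22155 - a(-135, -140) = -22155 - (-140)*(-190 - 27*(-135))/27 = -22155 - (-140)*(-190 + 3645)/27 = -22155 - (-140)*3455/27 = -22155 - 1*(-483700/27) = -22155 + 483700/27 = -114485/27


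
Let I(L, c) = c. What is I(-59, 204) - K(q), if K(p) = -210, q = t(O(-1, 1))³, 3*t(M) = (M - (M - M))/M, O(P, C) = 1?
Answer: 414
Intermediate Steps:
t(M) = ⅓ (t(M) = ((M - (M - M))/M)/3 = ((M - 1*0)/M)/3 = ((M + 0)/M)/3 = (M/M)/3 = (⅓)*1 = ⅓)
q = 1/27 (q = (⅓)³ = 1/27 ≈ 0.037037)
I(-59, 204) - K(q) = 204 - 1*(-210) = 204 + 210 = 414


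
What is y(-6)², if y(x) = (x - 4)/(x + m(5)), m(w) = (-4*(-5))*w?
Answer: 25/2209 ≈ 0.011317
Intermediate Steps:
m(w) = 20*w
y(x) = (-4 + x)/(100 + x) (y(x) = (x - 4)/(x + 20*5) = (-4 + x)/(x + 100) = (-4 + x)/(100 + x))
y(-6)² = ((-4 - 6)/(100 - 6))² = (-10/94)² = ((1/94)*(-10))² = (-5/47)² = 25/2209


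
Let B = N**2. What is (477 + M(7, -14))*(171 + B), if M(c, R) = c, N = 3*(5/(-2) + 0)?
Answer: 109989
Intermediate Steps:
N = -15/2 (N = 3*(5*(-1/2) + 0) = 3*(-5/2 + 0) = 3*(-5/2) = -15/2 ≈ -7.5000)
B = 225/4 (B = (-15/2)**2 = 225/4 ≈ 56.250)
(477 + M(7, -14))*(171 + B) = (477 + 7)*(171 + 225/4) = 484*(909/4) = 109989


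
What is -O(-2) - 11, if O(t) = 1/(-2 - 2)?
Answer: -43/4 ≈ -10.750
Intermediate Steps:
O(t) = -¼ (O(t) = 1/(-4) = -¼)
-O(-2) - 11 = -1*(-¼) - 11 = ¼ - 11 = -43/4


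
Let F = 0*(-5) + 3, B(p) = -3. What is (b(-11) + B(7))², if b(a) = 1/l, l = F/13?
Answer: 16/9 ≈ 1.7778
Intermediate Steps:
F = 3 (F = 0 + 3 = 3)
l = 3/13 ≈ 0.23077
b(a) = 13/3 (b(a) = 1/(3/13) = 13/3)
(b(-11) + B(7))² = (13/3 - 3)² = (4/3)² = 16/9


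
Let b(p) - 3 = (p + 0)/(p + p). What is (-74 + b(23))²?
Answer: 19881/4 ≈ 4970.3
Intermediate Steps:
b(p) = 7/2 (b(p) = 3 + (p + 0)/(p + p) = 3 + p/((2*p)) = 3 + p*(1/(2*p)) = 3 + ½ = 7/2)
(-74 + b(23))² = (-74 + 7/2)² = (-141/2)² = 19881/4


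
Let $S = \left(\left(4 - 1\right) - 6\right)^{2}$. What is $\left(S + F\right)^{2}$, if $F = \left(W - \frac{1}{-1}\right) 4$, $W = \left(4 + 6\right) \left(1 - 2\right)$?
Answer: $729$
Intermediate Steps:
$W = -10$ ($W = 10 \left(-1\right) = -10$)
$S = 9$ ($S = \left(\left(4 - 1\right) - 6\right)^{2} = \left(3 - 6\right)^{2} = \left(-3\right)^{2} = 9$)
$F = -36$ ($F = \left(-10 - \frac{1}{-1}\right) 4 = \left(-10 - -1\right) 4 = \left(-10 + 1\right) 4 = \left(-9\right) 4 = -36$)
$\left(S + F\right)^{2} = \left(9 - 36\right)^{2} = \left(-27\right)^{2} = 729$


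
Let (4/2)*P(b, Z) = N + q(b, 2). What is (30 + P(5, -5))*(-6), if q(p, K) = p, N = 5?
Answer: -210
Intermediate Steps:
P(b, Z) = 5/2 + b/2 (P(b, Z) = (5 + b)/2 = 5/2 + b/2)
(30 + P(5, -5))*(-6) = (30 + (5/2 + (½)*5))*(-6) = (30 + (5/2 + 5/2))*(-6) = (30 + 5)*(-6) = 35*(-6) = -210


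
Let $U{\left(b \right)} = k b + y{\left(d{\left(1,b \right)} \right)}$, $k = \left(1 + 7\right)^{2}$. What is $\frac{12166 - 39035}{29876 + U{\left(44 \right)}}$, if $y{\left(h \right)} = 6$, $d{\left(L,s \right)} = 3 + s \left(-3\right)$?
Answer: $- \frac{26869}{32698} \approx -0.82173$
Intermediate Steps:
$d{\left(L,s \right)} = 3 - 3 s$
$k = 64$ ($k = 8^{2} = 64$)
$U{\left(b \right)} = 6 + 64 b$ ($U{\left(b \right)} = 64 b + 6 = 6 + 64 b$)
$\frac{12166 - 39035}{29876 + U{\left(44 \right)}} = \frac{12166 - 39035}{29876 + \left(6 + 64 \cdot 44\right)} = - \frac{26869}{29876 + \left(6 + 2816\right)} = - \frac{26869}{29876 + 2822} = - \frac{26869}{32698}$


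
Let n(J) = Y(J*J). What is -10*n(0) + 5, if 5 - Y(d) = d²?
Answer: -45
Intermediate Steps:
Y(d) = 5 - d²
n(J) = 5 - J⁴ (n(J) = 5 - (J*J)² = 5 - (J²)² = 5 - J⁴)
-10*n(0) + 5 = -10*(5 - 1*0⁴) + 5 = -10*(5 - 1*0) + 5 = -10*(5 + 0) + 5 = -10*5 + 5 = -50 + 5 = -45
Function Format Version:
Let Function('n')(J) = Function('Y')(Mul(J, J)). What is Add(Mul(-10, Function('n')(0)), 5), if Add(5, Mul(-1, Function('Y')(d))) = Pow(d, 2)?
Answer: -45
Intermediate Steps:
Function('Y')(d) = Add(5, Mul(-1, Pow(d, 2)))
Function('n')(J) = Add(5, Mul(-1, Pow(J, 4))) (Function('n')(J) = Add(5, Mul(-1, Pow(Mul(J, J), 2))) = Add(5, Mul(-1, Pow(Pow(J, 2), 2))) = Add(5, Mul(-1, Pow(J, 4))))
Add(Mul(-10, Function('n')(0)), 5) = Add(Mul(-10, Add(5, Mul(-1, Pow(0, 4)))), 5) = Add(Mul(-10, Add(5, Mul(-1, 0))), 5) = Add(Mul(-10, Add(5, 0)), 5) = Add(Mul(-10, 5), 5) = Add(-50, 5) = -45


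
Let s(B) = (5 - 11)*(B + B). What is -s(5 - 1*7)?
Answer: -24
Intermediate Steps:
s(B) = -12*B
-s(5 - 1*7) = -(-12)*(5 - 1*7) = -(-12)*(5 - 7) = -(-12)*(-2) = -1*24 = -24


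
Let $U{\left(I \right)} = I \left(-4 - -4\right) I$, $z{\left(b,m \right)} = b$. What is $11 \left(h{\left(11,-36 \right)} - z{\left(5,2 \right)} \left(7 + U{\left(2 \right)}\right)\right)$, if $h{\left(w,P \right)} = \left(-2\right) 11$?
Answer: $-627$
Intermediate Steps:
$U{\left(I \right)} = 0$ ($U{\left(I \right)} = I \left(-4 + 4\right) I = I 0 I = 0 I = 0$)
$h{\left(w,P \right)} = -22$
$11 \left(h{\left(11,-36 \right)} - z{\left(5,2 \right)} \left(7 + U{\left(2 \right)}\right)\right) = 11 \left(-22 - 5 \left(7 + 0\right)\right) = 11 \left(-22 - 5 \cdot 7\right) = 11 \left(-22 - 35\right) = 11 \left(-57\right) = -627$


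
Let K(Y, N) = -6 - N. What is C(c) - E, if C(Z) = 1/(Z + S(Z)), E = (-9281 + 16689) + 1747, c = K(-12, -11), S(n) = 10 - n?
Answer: -91549/10 ≈ -9154.9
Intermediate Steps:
c = 5 (c = -6 - 1*(-11) = -6 + 11 = 5)
E = 9155 (E = 7408 + 1747 = 9155)
C(Z) = ⅒ (C(Z) = 1/(Z + (10 - Z)) = 1/10 = ⅒)
C(c) - E = ⅒ - 1*9155 = ⅒ - 9155 = -91549/10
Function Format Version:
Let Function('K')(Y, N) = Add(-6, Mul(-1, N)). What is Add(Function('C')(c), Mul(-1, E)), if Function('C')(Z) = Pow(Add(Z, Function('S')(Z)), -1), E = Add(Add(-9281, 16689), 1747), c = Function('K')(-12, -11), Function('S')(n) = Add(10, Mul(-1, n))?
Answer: Rational(-91549, 10) ≈ -9154.9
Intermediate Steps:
c = 5 (c = Add(-6, Mul(-1, -11)) = Add(-6, 11) = 5)
E = 9155 (E = Add(7408, 1747) = 9155)
Function('C')(Z) = Rational(1, 10) (Function('C')(Z) = Pow(Add(Z, Add(10, Mul(-1, Z))), -1) = Pow(10, -1) = Rational(1, 10))
Add(Function('C')(c), Mul(-1, E)) = Add(Rational(1, 10), Mul(-1, 9155)) = Add(Rational(1, 10), -9155) = Rational(-91549, 10)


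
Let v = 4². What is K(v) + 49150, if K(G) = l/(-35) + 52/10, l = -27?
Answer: 1720459/35 ≈ 49156.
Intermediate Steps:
v = 16
K(G) = 209/35 (K(G) = -27/(-35) + 52/10 = -27*(-1/35) + 52*(⅒) = 27/35 + 26/5 = 209/35)
K(v) + 49150 = 209/35 + 49150 = 1720459/35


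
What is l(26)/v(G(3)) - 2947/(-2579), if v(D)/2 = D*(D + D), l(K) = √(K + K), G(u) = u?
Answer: 2947/2579 + √13/18 ≈ 1.3430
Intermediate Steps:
l(K) = √2*√K (l(K) = √(2*K) = √2*√K)
v(D) = 4*D² (v(D) = 2*(D*(D + D)) = 2*(D*(2*D)) = 2*(2*D²) = 4*D²)
l(26)/v(G(3)) - 2947/(-2579) = (√2*√26)/((4*3²)) - 2947/(-2579) = (2*√13)/((4*9)) - 2947*(-1/2579) = (2*√13)/36 + 2947/2579 = (2*√13)*(1/36) + 2947/2579 = √13/18 + 2947/2579 = 2947/2579 + √13/18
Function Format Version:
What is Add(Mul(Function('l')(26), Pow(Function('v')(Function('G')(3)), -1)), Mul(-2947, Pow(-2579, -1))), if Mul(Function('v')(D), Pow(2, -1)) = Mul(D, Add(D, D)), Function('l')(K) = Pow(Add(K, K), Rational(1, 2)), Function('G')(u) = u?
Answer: Add(Rational(2947, 2579), Mul(Rational(1, 18), Pow(13, Rational(1, 2)))) ≈ 1.3430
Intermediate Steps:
Function('l')(K) = Mul(Pow(2, Rational(1, 2)), Pow(K, Rational(1, 2))) (Function('l')(K) = Pow(Mul(2, K), Rational(1, 2)) = Mul(Pow(2, Rational(1, 2)), Pow(K, Rational(1, 2))))
Function('v')(D) = Mul(4, Pow(D, 2)) (Function('v')(D) = Mul(2, Mul(D, Add(D, D))) = Mul(2, Mul(D, Mul(2, D))) = Mul(2, Mul(2, Pow(D, 2))) = Mul(4, Pow(D, 2)))
Add(Mul(Function('l')(26), Pow(Function('v')(Function('G')(3)), -1)), Mul(-2947, Pow(-2579, -1))) = Add(Mul(Mul(Pow(2, Rational(1, 2)), Pow(26, Rational(1, 2))), Pow(Mul(4, Pow(3, 2)), -1)), Mul(-2947, Pow(-2579, -1))) = Add(Mul(Mul(2, Pow(13, Rational(1, 2))), Pow(Mul(4, 9), -1)), Mul(-2947, Rational(-1, 2579))) = Add(Mul(Mul(2, Pow(13, Rational(1, 2))), Pow(36, -1)), Rational(2947, 2579)) = Add(Mul(Mul(2, Pow(13, Rational(1, 2))), Rational(1, 36)), Rational(2947, 2579)) = Add(Mul(Rational(1, 18), Pow(13, Rational(1, 2))), Rational(2947, 2579)) = Add(Rational(2947, 2579), Mul(Rational(1, 18), Pow(13, Rational(1, 2))))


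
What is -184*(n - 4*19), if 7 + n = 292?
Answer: -38456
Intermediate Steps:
n = 285 (n = -7 + 292 = 285)
-184*(n - 4*19) = -184*(285 - 4*19) = -184*(285 - 76) = -184*209 = -38456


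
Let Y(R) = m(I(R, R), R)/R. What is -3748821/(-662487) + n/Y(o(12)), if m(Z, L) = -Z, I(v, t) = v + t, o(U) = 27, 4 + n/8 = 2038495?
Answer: -1800630466549/220829 ≈ -8.1540e+6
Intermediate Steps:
n = 16307928 (n = -32 + 8*2038495 = -32 + 16307960 = 16307928)
I(v, t) = t + v
Y(R) = -2 (Y(R) = (-(R + R))/R = (-2*R)/R = -2)
-3748821/(-662487) + n/Y(o(12)) = -3748821/(-662487) + 16307928/(-2) = -3748821*(-1/662487) + 16307928*(-1/2) = 1249607/220829 - 8153964 = -1800630466549/220829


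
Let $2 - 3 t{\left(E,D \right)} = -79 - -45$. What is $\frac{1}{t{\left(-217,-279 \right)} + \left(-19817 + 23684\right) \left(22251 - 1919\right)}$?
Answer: $\frac{1}{78623856} \approx 1.2719 \cdot 10^{-8}$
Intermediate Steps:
$t{\left(E,D \right)} = 12$ ($t{\left(E,D \right)} = \frac{2}{3} - \frac{-79 - -45}{3} = \frac{2}{3} - \frac{-79 + 45}{3} = \frac{2}{3} - - \frac{34}{3} = \frac{2}{3} + \frac{34}{3} = 12$)
$\frac{1}{t{\left(-217,-279 \right)} + \left(-19817 + 23684\right) \left(22251 - 1919\right)} = \frac{1}{12 + \left(-19817 + 23684\right) \left(22251 - 1919\right)} = \frac{1}{12 + 3867 \cdot 20332} = \frac{1}{12 + 78623844} = \frac{1}{78623856}$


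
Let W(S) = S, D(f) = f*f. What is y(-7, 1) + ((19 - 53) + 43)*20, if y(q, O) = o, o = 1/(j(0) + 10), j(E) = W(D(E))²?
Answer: 1801/10 ≈ 180.10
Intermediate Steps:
D(f) = f²
j(E) = E⁴ (j(E) = (E²)² = E⁴)
o = ⅒ (o = 1/(0⁴ + 10) = 1/(0 + 10) = 1/10 = ⅒ ≈ 0.10000)
y(q, O) = ⅒
y(-7, 1) + ((19 - 53) + 43)*20 = ⅒ + ((19 - 53) + 43)*20 = ⅒ + (-34 + 43)*20 = ⅒ + 9*20 = ⅒ + 180 = 1801/10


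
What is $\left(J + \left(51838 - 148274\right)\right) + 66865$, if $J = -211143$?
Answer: $-240714$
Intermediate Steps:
$\left(J + \left(51838 - 148274\right)\right) + 66865 = \left(-211143 + \left(51838 - 148274\right)\right) + 66865 = \left(-211143 - 96436\right) + 66865 = -307579 + 66865 = -240714$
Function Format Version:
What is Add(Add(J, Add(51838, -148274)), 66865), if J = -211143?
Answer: -240714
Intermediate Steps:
Add(Add(J, Add(51838, -148274)), 66865) = Add(Add(-211143, Add(51838, -148274)), 66865) = Add(Add(-211143, -96436), 66865) = Add(-307579, 66865) = -240714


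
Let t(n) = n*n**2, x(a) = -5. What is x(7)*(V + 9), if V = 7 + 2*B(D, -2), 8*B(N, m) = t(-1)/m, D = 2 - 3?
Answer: -645/8 ≈ -80.625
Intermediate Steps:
t(n) = n**3
D = -1
B(N, m) = -1/(8*m) (B(N, m) = ((-1)**3/m)/8 = (-1/m)/8 = -1/(8*m))
V = 57/8 (V = 7 + 2*(-1/8/(-2)) = 7 + 2*(-1/8*(-1/2)) = 7 + 2*(1/16) = 7 + 1/8 = 57/8 ≈ 7.1250)
x(7)*(V + 9) = -5*(57/8 + 9) = -5*129/8 = -645/8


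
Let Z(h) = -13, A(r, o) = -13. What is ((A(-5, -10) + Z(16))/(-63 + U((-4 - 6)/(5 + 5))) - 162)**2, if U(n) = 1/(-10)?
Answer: 10396249444/398161 ≈ 26111.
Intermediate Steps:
U(n) = -1/10
((A(-5, -10) + Z(16))/(-63 + U((-4 - 6)/(5 + 5))) - 162)**2 = ((-13 - 13)/(-63 - 1/10) - 162)**2 = (-26/(-631/10) - 162)**2 = (-26*(-10/631) - 162)**2 = (260/631 - 162)**2 = (-101962/631)**2 = 10396249444/398161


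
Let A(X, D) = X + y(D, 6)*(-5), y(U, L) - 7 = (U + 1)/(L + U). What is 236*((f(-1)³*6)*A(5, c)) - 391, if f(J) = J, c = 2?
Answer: 44744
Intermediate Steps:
y(U, L) = 7 + (1 + U)/(L + U) (y(U, L) = 7 + (U + 1)/(L + U) = 7 + (1 + U)/(L + U))
A(X, D) = X - 5*(43 + 8*D)/(6 + D) (A(X, D) = X + ((1 + 7*6 + 8*D)/(6 + D))*(-5) = X + ((1 + 42 + 8*D)/(6 + D))*(-5) = X + ((43 + 8*D)/(6 + D))*(-5) = X - 5*(43 + 8*D)/(6 + D))
236*((f(-1)³*6)*A(5, c)) - 391 = 236*(((-1)³*6)*((-215 - 40*2 + 5*(6 + 2))/(6 + 2))) - 391 = 236*((-1*6)*((-215 - 80 + 5*8)/8)) - 391 = 236*(-3*(-215 - 80 + 40)/4) - 391 = 236*(-3*(-255)/4) - 391 = 236*(-6*(-255/8)) - 391 = 236*(765/4) - 391 = 45135 - 391 = 44744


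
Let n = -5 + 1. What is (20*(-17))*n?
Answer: 1360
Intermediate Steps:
n = -4
(20*(-17))*n = (20*(-17))*(-4) = -340*(-4) = 1360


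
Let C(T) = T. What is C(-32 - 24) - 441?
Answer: -497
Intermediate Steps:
C(-32 - 24) - 441 = (-32 - 24) - 441 = -56 - 441 = -497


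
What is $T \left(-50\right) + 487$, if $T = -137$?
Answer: $7337$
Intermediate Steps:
$T \left(-50\right) + 487 = \left(-137\right) \left(-50\right) + 487 = 6850 + 487 = 7337$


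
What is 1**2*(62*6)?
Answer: 372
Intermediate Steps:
1**2*(62*6) = 1*372 = 372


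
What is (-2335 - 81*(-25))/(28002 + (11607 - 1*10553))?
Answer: -155/14528 ≈ -0.010669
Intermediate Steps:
(-2335 - 81*(-25))/(28002 + (11607 - 1*10553)) = (-2335 + 2025)/(28002 + (11607 - 10553)) = -310/(28002 + 1054) = -310/29056 = -310*1/29056 = -155/14528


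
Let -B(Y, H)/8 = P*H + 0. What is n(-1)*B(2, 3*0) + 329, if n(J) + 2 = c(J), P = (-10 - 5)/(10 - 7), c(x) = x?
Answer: 329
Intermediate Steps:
P = -5 (P = -15/3 = -15*1/3 = -5)
B(Y, H) = 40*H (B(Y, H) = -8*(-5*H + 0) = -(-40)*H = 40*H)
n(J) = -2 + J
n(-1)*B(2, 3*0) + 329 = (-2 - 1)*(40*(3*0)) + 329 = -120*0 + 329 = -3*0 + 329 = 0 + 329 = 329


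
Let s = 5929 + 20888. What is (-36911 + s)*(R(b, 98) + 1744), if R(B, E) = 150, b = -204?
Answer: -19118036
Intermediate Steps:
s = 26817
(-36911 + s)*(R(b, 98) + 1744) = (-36911 + 26817)*(150 + 1744) = -10094*1894 = -19118036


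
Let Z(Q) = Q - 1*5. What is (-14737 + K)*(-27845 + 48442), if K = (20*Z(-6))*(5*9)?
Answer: -507448289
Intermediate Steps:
Z(Q) = -5 + Q (Z(Q) = Q - 5 = -5 + Q)
K = -9900 (K = (20*(-5 - 6))*(5*9) = (20*(-11))*45 = -220*45 = -9900)
(-14737 + K)*(-27845 + 48442) = (-14737 - 9900)*(-27845 + 48442) = -24637*20597 = -507448289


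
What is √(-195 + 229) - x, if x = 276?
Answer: -276 + √34 ≈ -270.17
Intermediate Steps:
√(-195 + 229) - x = √(-195 + 229) - 1*276 = √34 - 276 = -276 + √34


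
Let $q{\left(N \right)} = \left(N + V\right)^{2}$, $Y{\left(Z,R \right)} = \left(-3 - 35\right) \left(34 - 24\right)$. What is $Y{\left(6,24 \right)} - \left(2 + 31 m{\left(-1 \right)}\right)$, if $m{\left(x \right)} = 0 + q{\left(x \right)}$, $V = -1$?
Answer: $-506$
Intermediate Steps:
$Y{\left(Z,R \right)} = -380$ ($Y{\left(Z,R \right)} = \left(-38\right) 10 = -380$)
$q{\left(N \right)} = \left(-1 + N\right)^{2}$ ($q{\left(N \right)} = \left(N - 1\right)^{2} = \left(-1 + N\right)^{2}$)
$m{\left(x \right)} = \left(-1 + x\right)^{2}$ ($m{\left(x \right)} = 0 + \left(-1 + x\right)^{2} = \left(-1 + x\right)^{2}$)
$Y{\left(6,24 \right)} - \left(2 + 31 m{\left(-1 \right)}\right) = -380 - \left(2 + 31 \left(-1 - 1\right)^{2}\right) = -380 - \left(2 + 31 \left(-2\right)^{2}\right) = -380 - \left(2 + 31 \cdot 4\right) = -380 - \left(2 + 124\right) = -380 - 126 = -506$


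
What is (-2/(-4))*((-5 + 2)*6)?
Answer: -9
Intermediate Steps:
(-2/(-4))*((-5 + 2)*6) = (-2*(-1)/4)*(-3*6) = -1*(-½)*(-18) = (½)*(-18) = -9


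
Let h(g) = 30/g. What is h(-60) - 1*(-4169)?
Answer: 8337/2 ≈ 4168.5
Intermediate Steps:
h(-60) - 1*(-4169) = 30/(-60) - 1*(-4169) = 30*(-1/60) + 4169 = -1/2 + 4169 = 8337/2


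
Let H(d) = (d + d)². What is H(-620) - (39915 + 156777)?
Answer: 1340908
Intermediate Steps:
H(d) = 4*d² (H(d) = (2*d)² = 4*d²)
H(-620) - (39915 + 156777) = 4*(-620)² - (39915 + 156777) = 4*384400 - 1*196692 = 1537600 - 196692 = 1340908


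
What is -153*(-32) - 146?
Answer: 4750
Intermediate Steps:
-153*(-32) - 146 = 4896 - 146 = 4750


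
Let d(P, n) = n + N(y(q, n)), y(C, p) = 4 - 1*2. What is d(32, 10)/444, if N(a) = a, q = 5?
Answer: 1/37 ≈ 0.027027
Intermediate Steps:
y(C, p) = 2 (y(C, p) = 4 - 2 = 2)
d(P, n) = 2 + n (d(P, n) = n + 2 = 2 + n)
d(32, 10)/444 = (2 + 10)/444 = 12*(1/444) = 1/37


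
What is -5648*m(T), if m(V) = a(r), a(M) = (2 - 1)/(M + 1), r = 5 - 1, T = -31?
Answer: -5648/5 ≈ -1129.6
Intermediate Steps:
r = 4
a(M) = 1/(1 + M)
m(V) = ⅕ (m(V) = 1/(1 + 4) = 1/5 = ⅕)
-5648*m(T) = -5648*⅕ = -5648/5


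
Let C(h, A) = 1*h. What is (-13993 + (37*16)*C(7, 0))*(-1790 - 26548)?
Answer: 279100962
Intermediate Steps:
C(h, A) = h
(-13993 + (37*16)*C(7, 0))*(-1790 - 26548) = (-13993 + (37*16)*7)*(-1790 - 26548) = (-13993 + 592*7)*(-28338) = (-13993 + 4144)*(-28338) = -9849*(-28338) = 279100962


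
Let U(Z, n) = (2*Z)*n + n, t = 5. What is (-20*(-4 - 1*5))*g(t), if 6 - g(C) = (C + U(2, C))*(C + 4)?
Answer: -47520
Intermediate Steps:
U(Z, n) = n + 2*Z*n (U(Z, n) = 2*Z*n + n = n + 2*Z*n)
g(C) = 6 - 6*C*(4 + C) (g(C) = 6 - (C + C*(1 + 2*2))*(C + 4) = 6 - (C + C*(1 + 4))*(4 + C) = 6 - (C + C*5)*(4 + C) = 6 - (C + 5*C)*(4 + C) = 6 - 6*C*(4 + C))
(-20*(-4 - 1*5))*g(t) = (-20*(-4 - 1*5))*(6 - 24*5 - 6*5**2) = (-20*(-4 - 5))*(6 - 120 - 6*25) = (-20*(-9))*(6 - 120 - 150) = 180*(-264) = -47520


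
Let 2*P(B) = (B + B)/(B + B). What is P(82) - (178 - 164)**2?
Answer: -391/2 ≈ -195.50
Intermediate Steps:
P(B) = 1/2 (P(B) = ((B + B)/(B + B))/2 = ((2*B)/((2*B)))/2 = ((2*B)*(1/(2*B)))/2 = (1/2)*1 = 1/2)
P(82) - (178 - 164)**2 = 1/2 - (178 - 164)**2 = 1/2 - 1*14**2 = 1/2 - 1*196 = 1/2 - 196 = -391/2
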